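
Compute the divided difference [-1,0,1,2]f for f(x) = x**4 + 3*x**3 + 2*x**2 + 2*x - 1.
5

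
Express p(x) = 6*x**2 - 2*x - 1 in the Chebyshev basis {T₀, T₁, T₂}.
(2)T₀ + (-2)T₁ + (3)T₂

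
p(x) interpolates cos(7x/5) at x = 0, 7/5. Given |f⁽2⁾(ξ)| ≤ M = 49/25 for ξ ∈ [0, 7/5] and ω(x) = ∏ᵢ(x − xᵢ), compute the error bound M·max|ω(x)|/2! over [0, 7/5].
2401/5000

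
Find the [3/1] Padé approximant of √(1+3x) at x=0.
(-27*x**3/64 + 27*x**2/16 + 27*x/8 + 1)/(15*x/8 + 1)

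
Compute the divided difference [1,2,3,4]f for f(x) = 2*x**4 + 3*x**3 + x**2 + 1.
23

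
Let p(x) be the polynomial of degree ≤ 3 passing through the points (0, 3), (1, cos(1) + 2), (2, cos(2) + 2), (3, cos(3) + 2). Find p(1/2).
cos(3)/16 - 5*cos(2)/16 + 15*cos(1)/16 + 37/16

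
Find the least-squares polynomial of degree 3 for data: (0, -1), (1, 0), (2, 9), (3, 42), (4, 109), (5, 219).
-46/63 + (-313/189)x + (-13/36)x² + (205/108)x³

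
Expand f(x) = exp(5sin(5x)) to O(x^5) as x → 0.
1 + 25*x + 625*x**2/2 + 2500*x**3 + 109375*x**4/8 + O(x**5)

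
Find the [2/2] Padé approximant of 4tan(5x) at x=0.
20*x/(1 - 25*x**2/3)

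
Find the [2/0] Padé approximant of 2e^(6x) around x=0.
36*x**2 + 12*x + 2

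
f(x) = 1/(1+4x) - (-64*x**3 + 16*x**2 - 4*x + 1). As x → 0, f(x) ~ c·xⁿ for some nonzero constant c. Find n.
4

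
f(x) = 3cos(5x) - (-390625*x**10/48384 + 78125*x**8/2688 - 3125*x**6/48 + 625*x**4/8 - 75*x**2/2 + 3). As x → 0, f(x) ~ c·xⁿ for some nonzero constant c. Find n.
12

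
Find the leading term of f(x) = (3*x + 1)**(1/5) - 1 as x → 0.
3*x/5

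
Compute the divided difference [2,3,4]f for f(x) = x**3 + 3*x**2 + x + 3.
12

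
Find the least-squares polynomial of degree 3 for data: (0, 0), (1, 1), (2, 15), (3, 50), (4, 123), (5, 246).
-25/126 + (757/756)x + (-323/252)x² + (59/27)x³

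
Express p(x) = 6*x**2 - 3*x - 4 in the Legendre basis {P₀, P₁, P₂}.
(-2)P₀ + (-3)P₁ + (4)P₂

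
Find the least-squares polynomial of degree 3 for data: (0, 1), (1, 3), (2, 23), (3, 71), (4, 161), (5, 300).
67/63 + (-1339/378)x + (895/252)x² + (197/108)x³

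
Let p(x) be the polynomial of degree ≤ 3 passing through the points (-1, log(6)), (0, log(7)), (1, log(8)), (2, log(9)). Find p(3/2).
log(4*2**(7/8)*21**(11/16)/7)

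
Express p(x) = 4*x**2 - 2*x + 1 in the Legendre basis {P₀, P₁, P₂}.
(7/3)P₀ + (-2)P₁ + (8/3)P₂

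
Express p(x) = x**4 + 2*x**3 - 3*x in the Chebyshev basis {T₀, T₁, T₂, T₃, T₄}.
(3/8)T₀ + (-3/2)T₁ + (1/2)T₂ + (1/2)T₃ + (1/8)T₄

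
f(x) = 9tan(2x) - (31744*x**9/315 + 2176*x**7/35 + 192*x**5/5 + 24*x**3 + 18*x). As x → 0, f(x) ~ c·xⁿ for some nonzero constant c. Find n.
11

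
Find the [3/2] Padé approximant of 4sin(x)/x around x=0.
(4 - 7*x**2/15)/(x**2/20 + 1)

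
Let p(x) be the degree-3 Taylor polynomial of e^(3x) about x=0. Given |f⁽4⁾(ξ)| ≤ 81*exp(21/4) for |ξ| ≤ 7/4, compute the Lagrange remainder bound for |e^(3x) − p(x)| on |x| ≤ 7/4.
64827*exp(21/4)/2048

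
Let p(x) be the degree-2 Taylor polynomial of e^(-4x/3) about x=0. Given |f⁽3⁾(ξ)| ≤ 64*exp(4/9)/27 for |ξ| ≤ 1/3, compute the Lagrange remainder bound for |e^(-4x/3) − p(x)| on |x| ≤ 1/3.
32*exp(4/9)/2187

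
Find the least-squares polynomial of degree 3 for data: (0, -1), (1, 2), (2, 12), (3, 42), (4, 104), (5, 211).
-125/126 + (2687/756)x + (-97/36)x² + (113/54)x³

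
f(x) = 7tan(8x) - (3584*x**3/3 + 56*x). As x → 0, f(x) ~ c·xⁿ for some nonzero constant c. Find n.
5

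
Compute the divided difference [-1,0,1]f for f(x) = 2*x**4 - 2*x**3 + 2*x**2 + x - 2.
4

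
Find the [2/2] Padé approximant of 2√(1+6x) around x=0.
(45*x**2/2 + 15*x + 2)/(9*x**2/4 + 9*x/2 + 1)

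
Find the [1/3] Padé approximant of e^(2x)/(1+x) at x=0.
(x + 1)/(2*x**3/3 - x**2 + 1)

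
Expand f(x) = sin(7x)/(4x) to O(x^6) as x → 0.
7/4 - 343*x**2/24 + 16807*x**4/480 + O(x**6)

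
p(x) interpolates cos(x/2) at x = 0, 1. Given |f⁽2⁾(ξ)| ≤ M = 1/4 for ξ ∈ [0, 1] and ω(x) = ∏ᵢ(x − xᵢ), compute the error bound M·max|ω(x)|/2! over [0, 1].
1/32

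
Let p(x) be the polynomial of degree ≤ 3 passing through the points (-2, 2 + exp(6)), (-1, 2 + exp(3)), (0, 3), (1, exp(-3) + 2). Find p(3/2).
((-5*exp(6) - 3 + 21*exp(3))*exp(3) + 35)*exp(-3)/16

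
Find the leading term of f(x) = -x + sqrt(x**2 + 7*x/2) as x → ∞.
7/4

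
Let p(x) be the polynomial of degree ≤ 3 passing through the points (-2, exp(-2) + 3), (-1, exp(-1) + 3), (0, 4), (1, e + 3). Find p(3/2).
(-5 + 21*e + (13 + 35*e)*exp(2))*exp(-2)/16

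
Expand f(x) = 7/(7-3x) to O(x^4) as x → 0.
1 + 3*x/7 + 9*x**2/49 + 27*x**3/343 + O(x**4)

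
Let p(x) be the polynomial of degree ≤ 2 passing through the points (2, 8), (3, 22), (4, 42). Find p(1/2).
-7/4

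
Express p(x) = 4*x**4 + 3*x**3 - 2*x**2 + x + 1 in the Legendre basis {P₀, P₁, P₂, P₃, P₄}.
(17/15)P₀ + (14/5)P₁ + (20/21)P₂ + (6/5)P₃ + (32/35)P₄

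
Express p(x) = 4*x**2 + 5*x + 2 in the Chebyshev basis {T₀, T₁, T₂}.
(4)T₀ + (5)T₁ + (2)T₂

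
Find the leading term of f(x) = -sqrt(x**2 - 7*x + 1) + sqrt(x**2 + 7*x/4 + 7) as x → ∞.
35/8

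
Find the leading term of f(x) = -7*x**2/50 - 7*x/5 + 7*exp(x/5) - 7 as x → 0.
7*x**3/750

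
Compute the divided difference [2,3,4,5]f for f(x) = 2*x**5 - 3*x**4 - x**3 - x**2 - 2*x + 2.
207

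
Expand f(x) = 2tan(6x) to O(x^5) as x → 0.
12*x + 144*x**3 + O(x**5)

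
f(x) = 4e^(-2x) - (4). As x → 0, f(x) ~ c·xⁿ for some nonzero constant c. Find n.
1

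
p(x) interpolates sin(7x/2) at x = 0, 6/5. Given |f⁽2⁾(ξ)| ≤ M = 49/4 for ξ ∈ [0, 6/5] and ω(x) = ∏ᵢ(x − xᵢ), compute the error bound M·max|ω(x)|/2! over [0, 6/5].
441/200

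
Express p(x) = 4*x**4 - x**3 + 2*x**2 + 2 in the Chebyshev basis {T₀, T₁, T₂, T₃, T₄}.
(9/2)T₀ + (-3/4)T₁ + (3)T₂ + (-1/4)T₃ + (1/2)T₄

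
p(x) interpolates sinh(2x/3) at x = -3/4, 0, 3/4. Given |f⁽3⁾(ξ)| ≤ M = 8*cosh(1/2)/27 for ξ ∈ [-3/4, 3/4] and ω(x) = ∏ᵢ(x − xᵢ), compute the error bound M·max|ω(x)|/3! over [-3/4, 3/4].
sqrt(3)*cosh(1/2)/216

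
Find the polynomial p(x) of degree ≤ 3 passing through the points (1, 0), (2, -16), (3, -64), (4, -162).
-3*x**3 + 2*x**2 - x + 2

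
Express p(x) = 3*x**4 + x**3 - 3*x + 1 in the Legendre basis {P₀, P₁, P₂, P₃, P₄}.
(8/5)P₀ + (-12/5)P₁ + (12/7)P₂ + (2/5)P₃ + (24/35)P₄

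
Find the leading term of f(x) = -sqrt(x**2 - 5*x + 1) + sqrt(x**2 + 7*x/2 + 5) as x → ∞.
17/4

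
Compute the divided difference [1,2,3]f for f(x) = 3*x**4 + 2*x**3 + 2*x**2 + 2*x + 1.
89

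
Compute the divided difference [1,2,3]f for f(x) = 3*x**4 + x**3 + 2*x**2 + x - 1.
83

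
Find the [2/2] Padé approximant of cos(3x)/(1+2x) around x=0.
(9*x**2/4 - 3*x + 1)/(3*x**2/4 - x + 1)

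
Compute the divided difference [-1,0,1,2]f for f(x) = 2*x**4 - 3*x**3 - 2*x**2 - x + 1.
1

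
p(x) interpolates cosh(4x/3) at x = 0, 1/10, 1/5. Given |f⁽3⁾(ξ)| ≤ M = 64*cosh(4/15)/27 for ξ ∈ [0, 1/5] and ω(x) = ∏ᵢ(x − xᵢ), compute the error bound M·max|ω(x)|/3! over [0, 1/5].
8*sqrt(3)*cosh(4/15)/91125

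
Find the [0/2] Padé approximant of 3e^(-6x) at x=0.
3/(18*x**2 + 6*x + 1)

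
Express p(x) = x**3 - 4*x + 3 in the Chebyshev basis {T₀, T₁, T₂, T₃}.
(3)T₀ + (-13/4)T₁ + (1/4)T₃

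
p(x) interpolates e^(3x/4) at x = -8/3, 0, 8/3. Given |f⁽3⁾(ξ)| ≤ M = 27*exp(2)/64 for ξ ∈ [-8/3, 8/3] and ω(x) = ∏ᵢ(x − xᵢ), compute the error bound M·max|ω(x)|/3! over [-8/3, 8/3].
8*sqrt(3)*exp(2)/27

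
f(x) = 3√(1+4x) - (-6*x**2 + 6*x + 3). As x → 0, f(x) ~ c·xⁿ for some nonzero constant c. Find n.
3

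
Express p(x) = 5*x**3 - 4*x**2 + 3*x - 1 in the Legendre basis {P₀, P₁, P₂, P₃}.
(-7/3)P₀ + (6)P₁ + (-8/3)P₂ + (2)P₃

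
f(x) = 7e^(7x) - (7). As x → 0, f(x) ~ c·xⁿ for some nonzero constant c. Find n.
1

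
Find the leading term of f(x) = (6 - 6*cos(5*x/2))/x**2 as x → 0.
75/4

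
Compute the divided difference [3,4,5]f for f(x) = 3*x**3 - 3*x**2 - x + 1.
33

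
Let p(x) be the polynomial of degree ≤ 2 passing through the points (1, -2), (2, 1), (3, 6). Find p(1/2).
-11/4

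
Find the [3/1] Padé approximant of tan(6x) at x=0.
72*x**3 + 6*x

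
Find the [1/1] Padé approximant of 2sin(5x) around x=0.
10*x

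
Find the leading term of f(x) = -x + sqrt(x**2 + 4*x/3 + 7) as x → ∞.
2/3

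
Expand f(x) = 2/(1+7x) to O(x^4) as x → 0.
2 - 14*x + 98*x**2 - 686*x**3 + O(x**4)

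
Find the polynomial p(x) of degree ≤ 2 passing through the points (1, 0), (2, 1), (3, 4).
x**2 - 2*x + 1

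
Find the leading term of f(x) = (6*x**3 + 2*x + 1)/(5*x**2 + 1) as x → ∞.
6*x/5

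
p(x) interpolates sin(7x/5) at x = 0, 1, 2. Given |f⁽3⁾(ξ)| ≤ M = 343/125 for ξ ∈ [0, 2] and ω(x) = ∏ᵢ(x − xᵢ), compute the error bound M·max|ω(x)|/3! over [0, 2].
343*sqrt(3)/3375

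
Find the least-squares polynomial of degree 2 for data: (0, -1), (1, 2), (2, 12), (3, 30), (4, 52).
-43/35 + (9/35)x + (23/7)x²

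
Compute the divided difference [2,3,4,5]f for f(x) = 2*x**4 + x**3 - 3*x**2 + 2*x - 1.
29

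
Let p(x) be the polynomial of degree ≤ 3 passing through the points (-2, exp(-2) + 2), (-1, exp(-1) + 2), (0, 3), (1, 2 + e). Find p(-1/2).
(-1 + 9*e + (41 - e)*exp(2))*exp(-2)/16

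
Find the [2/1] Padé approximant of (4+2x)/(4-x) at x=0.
(x/2 + 1)/(1 - x/4)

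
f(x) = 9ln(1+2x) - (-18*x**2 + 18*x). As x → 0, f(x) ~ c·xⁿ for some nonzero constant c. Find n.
3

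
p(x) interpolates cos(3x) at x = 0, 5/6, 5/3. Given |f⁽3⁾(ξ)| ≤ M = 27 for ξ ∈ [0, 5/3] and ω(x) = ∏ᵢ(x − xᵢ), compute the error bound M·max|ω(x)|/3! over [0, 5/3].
125*sqrt(3)/216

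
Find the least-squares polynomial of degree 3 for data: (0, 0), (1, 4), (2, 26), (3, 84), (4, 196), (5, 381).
-2/63 + (503/378)x + (-65/252)x² + (329/108)x³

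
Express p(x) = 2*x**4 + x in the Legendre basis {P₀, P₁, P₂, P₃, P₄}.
(2/5)P₀ + P₁ + (8/7)P₂ + (16/35)P₄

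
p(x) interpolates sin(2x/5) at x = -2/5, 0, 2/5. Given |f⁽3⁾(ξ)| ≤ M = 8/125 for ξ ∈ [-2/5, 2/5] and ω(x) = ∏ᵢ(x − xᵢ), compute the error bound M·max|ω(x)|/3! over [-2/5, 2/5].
64*sqrt(3)/421875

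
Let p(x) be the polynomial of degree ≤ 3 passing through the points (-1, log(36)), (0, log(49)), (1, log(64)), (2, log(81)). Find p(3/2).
log(96*2**(3/4)*21**(3/8)/7)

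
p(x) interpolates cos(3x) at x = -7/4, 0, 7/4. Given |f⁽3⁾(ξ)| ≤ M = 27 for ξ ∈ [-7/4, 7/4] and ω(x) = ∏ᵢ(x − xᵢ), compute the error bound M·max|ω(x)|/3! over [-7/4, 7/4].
343*sqrt(3)/64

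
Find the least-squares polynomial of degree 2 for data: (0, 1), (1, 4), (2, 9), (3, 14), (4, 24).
6/5 + (8/5)x + x²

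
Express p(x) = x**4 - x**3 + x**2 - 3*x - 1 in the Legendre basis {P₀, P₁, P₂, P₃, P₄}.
(-7/15)P₀ + (-18/5)P₁ + (26/21)P₂ + (-2/5)P₃ + (8/35)P₄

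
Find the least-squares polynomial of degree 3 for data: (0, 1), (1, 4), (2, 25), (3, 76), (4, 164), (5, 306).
37/42 + (-439/252)x + (68/21)x² + (67/36)x³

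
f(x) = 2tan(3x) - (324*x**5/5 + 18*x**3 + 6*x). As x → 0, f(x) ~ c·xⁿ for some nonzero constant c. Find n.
7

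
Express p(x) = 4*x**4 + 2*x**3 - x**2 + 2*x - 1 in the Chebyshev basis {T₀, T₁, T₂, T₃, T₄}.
(7/2)T₁ + (3/2)T₂ + (1/2)T₃ + (1/2)T₄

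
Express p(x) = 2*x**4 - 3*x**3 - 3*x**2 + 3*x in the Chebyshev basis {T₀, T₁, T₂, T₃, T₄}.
(-3/4)T₀ + (3/4)T₁ + (-1/2)T₂ + (-3/4)T₃ + (1/4)T₄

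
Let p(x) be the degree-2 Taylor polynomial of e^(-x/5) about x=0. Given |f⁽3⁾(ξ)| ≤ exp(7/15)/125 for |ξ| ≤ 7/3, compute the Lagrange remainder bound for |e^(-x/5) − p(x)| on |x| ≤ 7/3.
343*exp(7/15)/20250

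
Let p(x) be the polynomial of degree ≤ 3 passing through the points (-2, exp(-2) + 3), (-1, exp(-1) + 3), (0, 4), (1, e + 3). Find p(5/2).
(-141*exp(2) - 35 + 135*e + 105*exp(3))*exp(-2)/16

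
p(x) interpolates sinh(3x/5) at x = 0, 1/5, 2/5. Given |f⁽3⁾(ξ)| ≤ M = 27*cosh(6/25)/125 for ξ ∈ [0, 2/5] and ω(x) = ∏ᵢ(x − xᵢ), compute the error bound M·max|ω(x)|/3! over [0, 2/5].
sqrt(3)*cosh(6/25)/15625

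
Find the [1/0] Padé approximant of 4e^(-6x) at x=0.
4 - 24*x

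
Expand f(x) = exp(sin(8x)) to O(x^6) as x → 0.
1 + 8*x + 32*x**2 - 512*x**4 - 32768*x**5/15 + O(x**6)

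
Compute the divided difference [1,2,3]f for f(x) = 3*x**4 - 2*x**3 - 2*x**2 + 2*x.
61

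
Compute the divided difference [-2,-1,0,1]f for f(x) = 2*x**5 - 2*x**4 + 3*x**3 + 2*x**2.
17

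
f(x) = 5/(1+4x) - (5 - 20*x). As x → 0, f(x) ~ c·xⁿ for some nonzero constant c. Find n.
2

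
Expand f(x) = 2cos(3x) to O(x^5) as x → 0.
2 - 9*x**2 + 27*x**4/4 + O(x**5)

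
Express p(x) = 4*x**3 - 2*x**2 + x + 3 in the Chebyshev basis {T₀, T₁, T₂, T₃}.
(2)T₀ + (4)T₁ - T₂ + T₃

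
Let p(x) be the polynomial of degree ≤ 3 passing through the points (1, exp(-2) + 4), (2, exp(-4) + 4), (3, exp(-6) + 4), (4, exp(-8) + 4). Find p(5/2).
(-exp(6) - 1 + 9*exp(2) + 9*exp(4) + 64*exp(8))*exp(-8)/16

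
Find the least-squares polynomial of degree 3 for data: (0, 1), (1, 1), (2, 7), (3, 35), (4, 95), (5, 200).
8/7 + (-1/3)x + (-67/28)x² + (25/12)x³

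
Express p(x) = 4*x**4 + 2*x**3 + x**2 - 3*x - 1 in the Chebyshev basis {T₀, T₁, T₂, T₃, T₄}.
T₀ + (-3/2)T₁ + (5/2)T₂ + (1/2)T₃ + (1/2)T₄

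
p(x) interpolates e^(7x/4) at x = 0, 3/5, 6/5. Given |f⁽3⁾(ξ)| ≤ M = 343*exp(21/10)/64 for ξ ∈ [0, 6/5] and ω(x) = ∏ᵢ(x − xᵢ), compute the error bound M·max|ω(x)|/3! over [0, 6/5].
343*sqrt(3)*exp(21/10)/8000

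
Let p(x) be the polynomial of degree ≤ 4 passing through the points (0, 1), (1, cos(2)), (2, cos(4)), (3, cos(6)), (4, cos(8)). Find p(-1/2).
189*cos(4)/64 - 45*cos(6)/32 + 35*cos(8)/128 - 105*cos(2)/32 + 315/128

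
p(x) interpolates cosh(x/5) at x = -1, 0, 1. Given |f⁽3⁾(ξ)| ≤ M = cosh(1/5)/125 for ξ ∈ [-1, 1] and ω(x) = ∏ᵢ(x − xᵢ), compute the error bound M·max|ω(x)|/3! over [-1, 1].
sqrt(3)*cosh(1/5)/3375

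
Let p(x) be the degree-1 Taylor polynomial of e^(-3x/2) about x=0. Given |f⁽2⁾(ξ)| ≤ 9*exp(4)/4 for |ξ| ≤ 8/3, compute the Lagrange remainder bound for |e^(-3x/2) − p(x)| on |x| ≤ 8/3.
8*exp(4)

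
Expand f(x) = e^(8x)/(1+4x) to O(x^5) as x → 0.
1 + 4*x + 16*x**2 + 64*x**3/3 + 256*x**4/3 + O(x**5)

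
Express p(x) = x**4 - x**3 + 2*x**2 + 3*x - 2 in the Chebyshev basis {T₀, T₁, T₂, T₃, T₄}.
(-5/8)T₀ + (9/4)T₁ + (3/2)T₂ + (-1/4)T₃ + (1/8)T₄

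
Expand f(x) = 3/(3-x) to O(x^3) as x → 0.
1 + x/3 + x**2/9 + O(x**3)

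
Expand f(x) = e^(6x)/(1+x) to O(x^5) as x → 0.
1 + 5*x + 13*x**2 + 23*x**3 + 31*x**4 + O(x**5)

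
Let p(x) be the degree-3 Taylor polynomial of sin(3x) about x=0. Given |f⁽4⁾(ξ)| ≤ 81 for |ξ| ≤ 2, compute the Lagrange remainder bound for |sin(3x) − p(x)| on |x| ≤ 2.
54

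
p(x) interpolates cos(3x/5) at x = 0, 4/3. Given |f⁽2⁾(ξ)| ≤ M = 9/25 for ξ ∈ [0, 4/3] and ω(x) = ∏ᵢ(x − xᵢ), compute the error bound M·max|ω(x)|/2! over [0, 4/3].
2/25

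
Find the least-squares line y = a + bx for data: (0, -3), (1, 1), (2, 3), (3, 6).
a = -13/5, b = 29/10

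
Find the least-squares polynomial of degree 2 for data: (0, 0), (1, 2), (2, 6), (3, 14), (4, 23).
-1/35 + (23/35)x + (9/7)x²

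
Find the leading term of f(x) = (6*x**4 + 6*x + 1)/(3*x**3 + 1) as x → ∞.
2*x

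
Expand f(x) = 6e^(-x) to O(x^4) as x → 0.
6 - 6*x + 3*x**2 - x**3 + O(x**4)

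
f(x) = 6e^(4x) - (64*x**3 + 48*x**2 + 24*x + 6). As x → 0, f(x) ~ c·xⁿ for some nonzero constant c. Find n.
4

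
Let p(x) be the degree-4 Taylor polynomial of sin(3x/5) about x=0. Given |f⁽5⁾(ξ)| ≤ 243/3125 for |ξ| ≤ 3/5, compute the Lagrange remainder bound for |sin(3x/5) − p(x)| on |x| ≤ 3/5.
19683/390625000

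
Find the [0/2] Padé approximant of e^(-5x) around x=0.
1/(25*x**2/2 + 5*x + 1)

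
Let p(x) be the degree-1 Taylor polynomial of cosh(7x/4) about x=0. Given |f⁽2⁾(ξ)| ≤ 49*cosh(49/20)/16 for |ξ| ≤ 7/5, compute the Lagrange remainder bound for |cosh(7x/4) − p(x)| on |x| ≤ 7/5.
2401*cosh(49/20)/800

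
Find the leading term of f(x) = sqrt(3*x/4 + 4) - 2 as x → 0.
3*x/16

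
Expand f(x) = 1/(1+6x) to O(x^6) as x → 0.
1 - 6*x + 36*x**2 - 216*x**3 + 1296*x**4 - 7776*x**5 + O(x**6)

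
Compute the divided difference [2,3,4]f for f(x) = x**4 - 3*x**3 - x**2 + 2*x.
27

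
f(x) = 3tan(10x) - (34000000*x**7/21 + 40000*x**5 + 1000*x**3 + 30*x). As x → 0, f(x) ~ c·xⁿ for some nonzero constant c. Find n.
9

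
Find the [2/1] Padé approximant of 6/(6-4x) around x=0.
1/(1 - 2*x/3)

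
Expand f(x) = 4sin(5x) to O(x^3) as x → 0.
20*x + O(x**3)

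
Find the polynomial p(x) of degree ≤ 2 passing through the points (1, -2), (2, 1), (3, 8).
2*x**2 - 3*x - 1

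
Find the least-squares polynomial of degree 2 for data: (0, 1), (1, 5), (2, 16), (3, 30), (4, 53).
37/35 + (83/70)x + (41/14)x²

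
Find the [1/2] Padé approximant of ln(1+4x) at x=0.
4*x/(-4*x**2/3 + 2*x + 1)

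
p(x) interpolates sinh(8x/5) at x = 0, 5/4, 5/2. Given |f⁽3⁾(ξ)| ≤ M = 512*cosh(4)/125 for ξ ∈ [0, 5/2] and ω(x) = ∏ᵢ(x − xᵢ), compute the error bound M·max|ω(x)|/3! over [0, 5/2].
8*sqrt(3)*cosh(4)/27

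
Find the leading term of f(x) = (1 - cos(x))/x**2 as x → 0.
1/2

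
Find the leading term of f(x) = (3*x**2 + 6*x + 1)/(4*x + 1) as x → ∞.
3*x/4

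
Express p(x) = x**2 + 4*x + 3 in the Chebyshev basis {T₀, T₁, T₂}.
(7/2)T₀ + (4)T₁ + (1/2)T₂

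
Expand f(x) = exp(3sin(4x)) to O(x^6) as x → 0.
1 + 12*x + 72*x**2 + 256*x**3 + 480*x**4 - 1024*x**5/5 + O(x**6)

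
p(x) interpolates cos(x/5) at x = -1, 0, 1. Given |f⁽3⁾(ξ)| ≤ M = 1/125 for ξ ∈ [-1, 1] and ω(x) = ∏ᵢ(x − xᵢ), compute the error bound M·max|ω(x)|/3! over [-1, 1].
sqrt(3)/3375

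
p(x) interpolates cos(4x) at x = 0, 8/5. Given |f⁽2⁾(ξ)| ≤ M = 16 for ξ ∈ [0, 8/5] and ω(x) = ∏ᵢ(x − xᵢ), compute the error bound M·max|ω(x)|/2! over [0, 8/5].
128/25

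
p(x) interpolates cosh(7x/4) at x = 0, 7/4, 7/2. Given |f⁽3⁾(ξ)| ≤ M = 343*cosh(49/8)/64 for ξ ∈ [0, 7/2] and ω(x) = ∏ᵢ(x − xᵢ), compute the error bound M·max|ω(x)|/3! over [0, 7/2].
117649*sqrt(3)*cosh(49/8)/110592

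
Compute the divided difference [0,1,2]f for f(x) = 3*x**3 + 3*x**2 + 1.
12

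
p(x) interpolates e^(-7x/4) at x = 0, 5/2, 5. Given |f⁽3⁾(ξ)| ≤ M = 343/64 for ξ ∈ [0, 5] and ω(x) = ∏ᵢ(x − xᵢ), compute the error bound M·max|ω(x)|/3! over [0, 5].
42875*sqrt(3)/13824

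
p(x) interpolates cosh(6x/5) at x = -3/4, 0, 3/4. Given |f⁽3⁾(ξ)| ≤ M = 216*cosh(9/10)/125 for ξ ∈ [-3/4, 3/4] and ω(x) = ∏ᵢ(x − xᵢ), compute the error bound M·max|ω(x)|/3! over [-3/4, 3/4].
27*sqrt(3)*cosh(9/10)/1000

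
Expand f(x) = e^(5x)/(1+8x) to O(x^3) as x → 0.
1 - 3*x + 73*x**2/2 + O(x**3)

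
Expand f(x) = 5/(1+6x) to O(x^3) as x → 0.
5 - 30*x + 180*x**2 + O(x**3)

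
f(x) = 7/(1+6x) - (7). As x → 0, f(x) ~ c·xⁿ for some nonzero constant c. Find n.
1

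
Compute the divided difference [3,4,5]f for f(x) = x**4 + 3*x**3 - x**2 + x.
132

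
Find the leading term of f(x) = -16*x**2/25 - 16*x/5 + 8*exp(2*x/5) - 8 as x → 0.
32*x**3/375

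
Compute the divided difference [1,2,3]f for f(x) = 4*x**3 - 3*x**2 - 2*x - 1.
21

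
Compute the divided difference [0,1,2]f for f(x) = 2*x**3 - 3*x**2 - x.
3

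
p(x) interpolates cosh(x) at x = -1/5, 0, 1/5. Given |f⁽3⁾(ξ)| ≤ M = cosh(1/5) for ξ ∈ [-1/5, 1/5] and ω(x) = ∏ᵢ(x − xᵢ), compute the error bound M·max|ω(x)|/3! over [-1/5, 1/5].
sqrt(3)*cosh(1/5)/3375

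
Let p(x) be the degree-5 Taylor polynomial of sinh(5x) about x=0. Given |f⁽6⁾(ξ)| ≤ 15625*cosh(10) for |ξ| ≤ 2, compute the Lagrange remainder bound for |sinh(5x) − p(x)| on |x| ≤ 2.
12500*cosh(10)/9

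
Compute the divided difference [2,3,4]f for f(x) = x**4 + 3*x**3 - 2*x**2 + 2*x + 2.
80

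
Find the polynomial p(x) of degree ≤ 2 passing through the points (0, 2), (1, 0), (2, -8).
-3*x**2 + x + 2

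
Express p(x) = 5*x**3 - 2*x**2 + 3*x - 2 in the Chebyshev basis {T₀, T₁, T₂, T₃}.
(-3)T₀ + (27/4)T₁ - T₂ + (5/4)T₃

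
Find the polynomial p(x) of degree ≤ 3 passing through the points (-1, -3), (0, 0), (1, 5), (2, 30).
3*x**3 + x**2 + x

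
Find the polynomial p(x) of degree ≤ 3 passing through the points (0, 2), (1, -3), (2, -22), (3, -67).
-2*x**3 - x**2 - 2*x + 2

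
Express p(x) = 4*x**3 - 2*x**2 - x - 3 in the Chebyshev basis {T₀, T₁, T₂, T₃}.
(-4)T₀ + (2)T₁ - T₂ + T₃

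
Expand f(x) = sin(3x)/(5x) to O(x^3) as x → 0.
3/5 - 9*x**2/10 + O(x**3)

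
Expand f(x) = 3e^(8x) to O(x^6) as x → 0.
3 + 24*x + 96*x**2 + 256*x**3 + 512*x**4 + 4096*x**5/5 + O(x**6)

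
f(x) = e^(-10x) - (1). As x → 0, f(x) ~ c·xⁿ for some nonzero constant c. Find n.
1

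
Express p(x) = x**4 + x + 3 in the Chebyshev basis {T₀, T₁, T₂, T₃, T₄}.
(27/8)T₀ + T₁ + (1/2)T₂ + (1/8)T₄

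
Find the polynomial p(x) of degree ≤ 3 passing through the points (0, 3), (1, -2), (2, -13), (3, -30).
-3*x**2 - 2*x + 3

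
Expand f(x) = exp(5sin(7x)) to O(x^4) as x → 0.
1 + 35*x + 1225*x**2/2 + 6860*x**3 + O(x**4)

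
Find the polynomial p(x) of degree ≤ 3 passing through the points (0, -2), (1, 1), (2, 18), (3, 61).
2*x**3 + x**2 - 2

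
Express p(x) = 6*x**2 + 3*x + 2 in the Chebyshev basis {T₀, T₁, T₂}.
(5)T₀ + (3)T₁ + (3)T₂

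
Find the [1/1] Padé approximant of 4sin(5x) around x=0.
20*x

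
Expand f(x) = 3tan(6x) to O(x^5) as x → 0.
18*x + 216*x**3 + O(x**5)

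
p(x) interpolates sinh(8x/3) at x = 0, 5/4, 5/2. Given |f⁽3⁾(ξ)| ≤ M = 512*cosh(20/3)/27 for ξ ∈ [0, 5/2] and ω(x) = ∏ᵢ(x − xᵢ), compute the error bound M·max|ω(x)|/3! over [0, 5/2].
1000*sqrt(3)*cosh(20/3)/729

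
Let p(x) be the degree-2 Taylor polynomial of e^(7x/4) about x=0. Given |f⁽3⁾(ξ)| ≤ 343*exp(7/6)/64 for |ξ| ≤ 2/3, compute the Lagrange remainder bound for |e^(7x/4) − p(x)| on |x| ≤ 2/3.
343*exp(7/6)/1296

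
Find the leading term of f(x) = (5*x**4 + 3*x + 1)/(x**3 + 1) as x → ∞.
5*x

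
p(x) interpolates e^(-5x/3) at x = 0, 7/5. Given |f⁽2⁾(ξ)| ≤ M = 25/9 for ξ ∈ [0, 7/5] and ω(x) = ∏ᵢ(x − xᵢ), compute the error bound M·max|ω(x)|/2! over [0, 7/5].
49/72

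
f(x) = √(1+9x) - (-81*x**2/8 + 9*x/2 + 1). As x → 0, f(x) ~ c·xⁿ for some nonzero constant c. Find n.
3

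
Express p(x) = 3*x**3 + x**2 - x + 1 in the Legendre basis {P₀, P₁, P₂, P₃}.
(4/3)P₀ + (4/5)P₁ + (2/3)P₂ + (6/5)P₃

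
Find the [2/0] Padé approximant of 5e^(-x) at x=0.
5*x**2/2 - 5*x + 5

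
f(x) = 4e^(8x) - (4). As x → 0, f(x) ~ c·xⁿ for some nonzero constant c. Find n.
1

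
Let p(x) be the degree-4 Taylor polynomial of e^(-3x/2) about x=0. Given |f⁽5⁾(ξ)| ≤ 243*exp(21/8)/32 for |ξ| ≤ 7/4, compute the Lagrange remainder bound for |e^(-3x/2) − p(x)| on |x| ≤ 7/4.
1361367*exp(21/8)/1310720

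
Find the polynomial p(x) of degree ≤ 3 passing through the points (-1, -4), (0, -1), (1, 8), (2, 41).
3*x**3 + 3*x**2 + 3*x - 1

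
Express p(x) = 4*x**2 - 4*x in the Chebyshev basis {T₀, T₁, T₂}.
(2)T₀ + (-4)T₁ + (2)T₂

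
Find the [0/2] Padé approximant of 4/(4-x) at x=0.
1/(1 - x/4)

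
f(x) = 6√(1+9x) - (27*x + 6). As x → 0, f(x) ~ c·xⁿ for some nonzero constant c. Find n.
2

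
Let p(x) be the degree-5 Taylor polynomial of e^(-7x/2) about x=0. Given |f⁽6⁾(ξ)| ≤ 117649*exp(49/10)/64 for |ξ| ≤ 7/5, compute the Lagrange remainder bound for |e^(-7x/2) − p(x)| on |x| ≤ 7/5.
13841287201*exp(49/10)/720000000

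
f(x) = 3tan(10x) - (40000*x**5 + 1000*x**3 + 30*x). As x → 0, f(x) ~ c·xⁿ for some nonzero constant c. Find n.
7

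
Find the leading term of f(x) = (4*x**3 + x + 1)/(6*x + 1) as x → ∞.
2*x**2/3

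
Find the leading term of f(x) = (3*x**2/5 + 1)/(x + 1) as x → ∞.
3*x/5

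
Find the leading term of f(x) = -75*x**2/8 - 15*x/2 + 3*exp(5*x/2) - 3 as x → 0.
125*x**3/16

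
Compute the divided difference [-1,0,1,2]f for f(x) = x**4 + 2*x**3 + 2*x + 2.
4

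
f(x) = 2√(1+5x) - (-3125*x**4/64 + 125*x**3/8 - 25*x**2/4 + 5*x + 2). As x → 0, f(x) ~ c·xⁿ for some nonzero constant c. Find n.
5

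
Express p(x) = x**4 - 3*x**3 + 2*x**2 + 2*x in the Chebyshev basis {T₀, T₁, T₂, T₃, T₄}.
(11/8)T₀ + (-1/4)T₁ + (3/2)T₂ + (-3/4)T₃ + (1/8)T₄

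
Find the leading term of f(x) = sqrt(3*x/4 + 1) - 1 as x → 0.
3*x/8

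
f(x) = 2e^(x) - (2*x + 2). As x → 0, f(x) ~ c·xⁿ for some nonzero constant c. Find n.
2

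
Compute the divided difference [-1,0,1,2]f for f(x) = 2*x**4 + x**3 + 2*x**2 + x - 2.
5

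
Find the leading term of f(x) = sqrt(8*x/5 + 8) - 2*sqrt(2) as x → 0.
sqrt(2)*x/5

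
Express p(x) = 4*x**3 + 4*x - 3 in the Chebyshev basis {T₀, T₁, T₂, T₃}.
(-3)T₀ + (7)T₁ + T₃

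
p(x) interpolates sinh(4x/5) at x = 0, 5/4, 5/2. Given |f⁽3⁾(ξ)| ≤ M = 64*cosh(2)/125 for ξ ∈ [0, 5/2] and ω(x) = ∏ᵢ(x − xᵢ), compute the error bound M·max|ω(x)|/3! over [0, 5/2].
sqrt(3)*cosh(2)/27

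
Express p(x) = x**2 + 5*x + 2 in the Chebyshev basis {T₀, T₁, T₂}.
(5/2)T₀ + (5)T₁ + (1/2)T₂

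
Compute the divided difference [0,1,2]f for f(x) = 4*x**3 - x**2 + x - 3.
11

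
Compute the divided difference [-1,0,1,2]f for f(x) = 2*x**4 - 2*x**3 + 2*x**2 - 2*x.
2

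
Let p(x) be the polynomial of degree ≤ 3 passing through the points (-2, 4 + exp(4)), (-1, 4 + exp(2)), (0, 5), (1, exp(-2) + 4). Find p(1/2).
(5 + (-5*exp(2) + exp(4) + 79)*exp(2))*exp(-2)/16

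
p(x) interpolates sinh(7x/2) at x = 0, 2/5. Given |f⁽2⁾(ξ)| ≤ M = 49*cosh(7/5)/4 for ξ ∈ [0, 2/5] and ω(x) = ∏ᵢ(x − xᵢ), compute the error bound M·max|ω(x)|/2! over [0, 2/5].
49*cosh(7/5)/200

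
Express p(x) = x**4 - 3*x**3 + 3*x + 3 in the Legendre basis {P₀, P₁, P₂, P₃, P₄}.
(16/5)P₀ + (6/5)P₁ + (4/7)P₂ + (-6/5)P₃ + (8/35)P₄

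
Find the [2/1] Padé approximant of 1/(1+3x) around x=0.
1/(3*x + 1)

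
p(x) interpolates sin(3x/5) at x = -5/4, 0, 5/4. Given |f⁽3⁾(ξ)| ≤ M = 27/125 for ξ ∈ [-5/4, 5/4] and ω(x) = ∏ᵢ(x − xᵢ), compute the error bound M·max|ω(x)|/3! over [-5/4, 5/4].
sqrt(3)/64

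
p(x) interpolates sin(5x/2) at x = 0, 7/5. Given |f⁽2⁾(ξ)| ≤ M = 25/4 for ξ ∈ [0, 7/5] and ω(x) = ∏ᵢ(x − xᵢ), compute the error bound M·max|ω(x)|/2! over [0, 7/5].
49/32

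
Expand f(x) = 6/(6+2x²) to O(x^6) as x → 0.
1 - x**2/3 + x**4/9 + O(x**6)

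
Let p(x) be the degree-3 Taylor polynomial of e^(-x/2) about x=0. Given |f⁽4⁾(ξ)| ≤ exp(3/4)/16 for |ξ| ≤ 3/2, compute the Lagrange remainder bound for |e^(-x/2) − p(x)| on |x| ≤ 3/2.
27*exp(3/4)/2048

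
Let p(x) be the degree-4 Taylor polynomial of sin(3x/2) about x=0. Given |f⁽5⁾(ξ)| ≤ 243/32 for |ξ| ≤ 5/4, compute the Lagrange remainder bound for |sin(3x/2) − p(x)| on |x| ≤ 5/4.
50625/262144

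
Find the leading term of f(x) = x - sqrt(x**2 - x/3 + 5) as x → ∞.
1/6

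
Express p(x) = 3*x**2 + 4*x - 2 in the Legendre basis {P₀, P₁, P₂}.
-P₀ + (4)P₁ + (2)P₂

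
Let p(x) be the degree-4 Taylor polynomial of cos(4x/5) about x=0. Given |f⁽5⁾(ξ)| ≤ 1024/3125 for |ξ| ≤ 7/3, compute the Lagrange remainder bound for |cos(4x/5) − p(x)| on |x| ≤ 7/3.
2151296/11390625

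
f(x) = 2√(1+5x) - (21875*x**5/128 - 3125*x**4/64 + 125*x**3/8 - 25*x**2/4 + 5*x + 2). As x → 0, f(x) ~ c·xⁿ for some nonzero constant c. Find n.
6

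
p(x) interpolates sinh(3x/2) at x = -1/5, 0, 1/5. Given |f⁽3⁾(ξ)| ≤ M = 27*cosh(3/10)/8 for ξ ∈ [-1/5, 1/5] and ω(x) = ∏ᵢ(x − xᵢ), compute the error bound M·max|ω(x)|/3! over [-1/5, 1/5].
sqrt(3)*cosh(3/10)/1000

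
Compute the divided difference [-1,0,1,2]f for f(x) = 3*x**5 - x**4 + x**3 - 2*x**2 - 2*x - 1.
14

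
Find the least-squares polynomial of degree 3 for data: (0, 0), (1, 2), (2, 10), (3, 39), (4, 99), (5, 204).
1/14 + (191/84)x + (-19/7)x² + (25/12)x³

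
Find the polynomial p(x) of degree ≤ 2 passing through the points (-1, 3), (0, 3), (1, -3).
-3*x**2 - 3*x + 3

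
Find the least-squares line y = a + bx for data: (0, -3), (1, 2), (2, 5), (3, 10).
a = -14/5, b = 21/5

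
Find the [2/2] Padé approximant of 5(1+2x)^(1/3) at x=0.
(140*x**2/27 + 35*x/3 + 5)/(10*x**2/27 + 5*x/3 + 1)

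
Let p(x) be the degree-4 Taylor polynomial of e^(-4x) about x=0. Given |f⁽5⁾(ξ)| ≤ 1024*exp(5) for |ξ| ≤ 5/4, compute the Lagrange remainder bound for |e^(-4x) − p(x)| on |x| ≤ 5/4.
625*exp(5)/24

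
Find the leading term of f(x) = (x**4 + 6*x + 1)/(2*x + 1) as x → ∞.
x**3/2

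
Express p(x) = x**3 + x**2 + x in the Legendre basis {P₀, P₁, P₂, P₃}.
(1/3)P₀ + (8/5)P₁ + (2/3)P₂ + (2/5)P₃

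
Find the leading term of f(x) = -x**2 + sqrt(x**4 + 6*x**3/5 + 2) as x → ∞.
3*x/5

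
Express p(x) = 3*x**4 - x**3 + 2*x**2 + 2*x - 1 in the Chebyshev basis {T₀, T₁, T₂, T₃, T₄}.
(9/8)T₀ + (5/4)T₁ + (5/2)T₂ + (-1/4)T₃ + (3/8)T₄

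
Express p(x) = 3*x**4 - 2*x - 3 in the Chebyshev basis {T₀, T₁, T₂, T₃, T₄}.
(-15/8)T₀ + (-2)T₁ + (3/2)T₂ + (3/8)T₄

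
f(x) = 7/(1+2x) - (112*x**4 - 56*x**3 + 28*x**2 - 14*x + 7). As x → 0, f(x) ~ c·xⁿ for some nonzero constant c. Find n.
5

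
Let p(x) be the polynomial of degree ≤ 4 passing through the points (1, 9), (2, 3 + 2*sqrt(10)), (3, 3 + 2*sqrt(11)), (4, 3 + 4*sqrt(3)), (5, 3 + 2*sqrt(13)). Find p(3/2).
-35*sqrt(11)/32 - 5*sqrt(13)/64 + 7*sqrt(3)/8 + 297/64 + 35*sqrt(10)/16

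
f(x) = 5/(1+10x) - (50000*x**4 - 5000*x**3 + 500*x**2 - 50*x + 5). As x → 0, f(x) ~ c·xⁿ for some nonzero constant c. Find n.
5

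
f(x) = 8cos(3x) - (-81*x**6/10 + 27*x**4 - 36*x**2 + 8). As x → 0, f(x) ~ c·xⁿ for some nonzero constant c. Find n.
8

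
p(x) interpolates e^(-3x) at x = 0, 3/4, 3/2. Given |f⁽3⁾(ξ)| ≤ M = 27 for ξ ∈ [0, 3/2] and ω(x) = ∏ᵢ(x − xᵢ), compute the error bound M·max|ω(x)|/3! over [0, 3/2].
27*sqrt(3)/64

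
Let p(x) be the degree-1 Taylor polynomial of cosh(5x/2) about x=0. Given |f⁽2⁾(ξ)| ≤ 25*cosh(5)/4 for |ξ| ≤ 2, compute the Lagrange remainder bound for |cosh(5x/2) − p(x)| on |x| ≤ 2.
25*cosh(5)/2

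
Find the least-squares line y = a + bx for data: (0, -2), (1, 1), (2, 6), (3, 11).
a = -13/5, b = 22/5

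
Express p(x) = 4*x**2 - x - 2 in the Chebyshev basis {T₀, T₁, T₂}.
-T₁ + (2)T₂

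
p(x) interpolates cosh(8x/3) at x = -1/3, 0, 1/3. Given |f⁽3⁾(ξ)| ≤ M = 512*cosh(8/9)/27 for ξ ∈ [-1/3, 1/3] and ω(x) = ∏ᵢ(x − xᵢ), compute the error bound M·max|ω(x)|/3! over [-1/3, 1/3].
512*sqrt(3)*cosh(8/9)/19683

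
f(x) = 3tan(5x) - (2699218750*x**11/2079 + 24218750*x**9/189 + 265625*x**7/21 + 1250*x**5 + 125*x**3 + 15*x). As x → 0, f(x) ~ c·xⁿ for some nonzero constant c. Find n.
13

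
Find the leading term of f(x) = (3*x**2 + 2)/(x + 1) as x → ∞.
3*x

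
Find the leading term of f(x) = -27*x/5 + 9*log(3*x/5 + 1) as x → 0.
-81*x**2/50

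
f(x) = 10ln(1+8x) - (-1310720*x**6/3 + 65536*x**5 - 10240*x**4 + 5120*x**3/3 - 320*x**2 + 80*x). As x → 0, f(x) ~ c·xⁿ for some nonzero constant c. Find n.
7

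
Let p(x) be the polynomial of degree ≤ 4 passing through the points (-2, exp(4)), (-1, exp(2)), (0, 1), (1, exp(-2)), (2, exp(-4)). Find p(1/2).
(-5 + 60*exp(2) + (-20*exp(2) + 90 + 3*exp(4))*exp(4))*exp(-4)/128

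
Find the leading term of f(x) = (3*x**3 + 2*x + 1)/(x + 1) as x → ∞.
3*x**2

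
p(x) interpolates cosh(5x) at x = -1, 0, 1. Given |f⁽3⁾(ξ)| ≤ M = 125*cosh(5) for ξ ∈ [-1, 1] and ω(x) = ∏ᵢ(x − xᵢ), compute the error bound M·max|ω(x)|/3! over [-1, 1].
125*sqrt(3)*cosh(5)/27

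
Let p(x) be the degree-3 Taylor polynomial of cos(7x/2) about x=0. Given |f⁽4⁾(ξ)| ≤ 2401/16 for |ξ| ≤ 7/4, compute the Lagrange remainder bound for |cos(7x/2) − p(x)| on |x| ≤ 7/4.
5764801/98304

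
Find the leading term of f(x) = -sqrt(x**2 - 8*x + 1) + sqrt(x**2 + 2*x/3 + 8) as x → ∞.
13/3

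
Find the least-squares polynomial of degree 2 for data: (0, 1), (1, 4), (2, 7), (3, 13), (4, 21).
44/35 + (83/70)x + (13/14)x²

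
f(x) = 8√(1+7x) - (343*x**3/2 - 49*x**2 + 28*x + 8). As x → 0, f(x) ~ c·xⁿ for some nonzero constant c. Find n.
4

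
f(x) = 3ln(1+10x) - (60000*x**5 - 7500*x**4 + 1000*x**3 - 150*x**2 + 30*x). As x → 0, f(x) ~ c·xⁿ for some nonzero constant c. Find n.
6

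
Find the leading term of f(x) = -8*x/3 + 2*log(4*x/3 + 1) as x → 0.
-16*x**2/9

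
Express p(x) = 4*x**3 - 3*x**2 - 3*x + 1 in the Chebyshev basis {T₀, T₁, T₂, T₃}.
(-1/2)T₀ + (-3/2)T₂ + T₃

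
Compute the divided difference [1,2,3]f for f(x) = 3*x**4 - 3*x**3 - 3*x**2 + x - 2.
54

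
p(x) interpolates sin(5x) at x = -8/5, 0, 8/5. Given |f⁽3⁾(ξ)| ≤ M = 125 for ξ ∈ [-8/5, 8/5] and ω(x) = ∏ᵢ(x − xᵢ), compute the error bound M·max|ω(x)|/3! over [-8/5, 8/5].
512*sqrt(3)/27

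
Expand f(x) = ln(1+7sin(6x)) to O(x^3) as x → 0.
42*x - 882*x**2 + O(x**3)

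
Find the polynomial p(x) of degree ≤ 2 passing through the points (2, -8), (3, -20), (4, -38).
-3*x**2 + 3*x - 2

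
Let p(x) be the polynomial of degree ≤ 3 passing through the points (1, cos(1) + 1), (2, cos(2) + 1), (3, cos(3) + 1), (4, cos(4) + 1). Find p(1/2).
21*cos(3)/16 - 5*cos(4)/16 - 35*cos(2)/16 + 1 + 35*cos(1)/16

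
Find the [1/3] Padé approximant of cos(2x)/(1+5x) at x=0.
(1 - x/3)/(28*x**3/3 + x**2/3 + 14*x/3 + 1)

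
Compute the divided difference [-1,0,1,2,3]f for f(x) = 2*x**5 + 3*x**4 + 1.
13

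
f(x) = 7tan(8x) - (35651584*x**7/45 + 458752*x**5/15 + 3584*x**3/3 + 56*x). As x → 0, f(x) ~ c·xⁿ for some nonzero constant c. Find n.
9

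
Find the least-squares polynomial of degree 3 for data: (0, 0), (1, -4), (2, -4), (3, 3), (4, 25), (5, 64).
-1/126 + (-425/108)x + (-97/126)x² + (89/108)x³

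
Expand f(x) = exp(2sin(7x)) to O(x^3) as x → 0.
1 + 14*x + 98*x**2 + O(x**3)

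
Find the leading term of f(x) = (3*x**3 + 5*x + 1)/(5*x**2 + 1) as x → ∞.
3*x/5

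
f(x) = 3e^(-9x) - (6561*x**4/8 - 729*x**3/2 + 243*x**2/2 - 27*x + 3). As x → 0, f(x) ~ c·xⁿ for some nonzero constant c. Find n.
5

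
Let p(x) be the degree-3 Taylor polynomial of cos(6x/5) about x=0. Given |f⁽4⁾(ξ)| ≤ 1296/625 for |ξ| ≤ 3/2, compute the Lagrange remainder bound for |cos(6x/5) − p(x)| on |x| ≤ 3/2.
2187/5000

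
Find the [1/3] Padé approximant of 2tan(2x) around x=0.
4*x/(1 - 4*x**2/3)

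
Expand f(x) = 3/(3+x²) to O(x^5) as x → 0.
1 - x**2/3 + x**4/9 + O(x**5)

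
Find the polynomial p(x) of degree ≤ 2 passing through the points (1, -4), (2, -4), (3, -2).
x**2 - 3*x - 2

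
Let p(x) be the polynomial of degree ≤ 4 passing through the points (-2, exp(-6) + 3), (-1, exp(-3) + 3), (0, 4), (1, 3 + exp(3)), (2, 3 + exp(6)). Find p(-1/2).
(-5 + 60*exp(3) + (-20*exp(3) + 474 + 3*exp(6))*exp(6))*exp(-6)/128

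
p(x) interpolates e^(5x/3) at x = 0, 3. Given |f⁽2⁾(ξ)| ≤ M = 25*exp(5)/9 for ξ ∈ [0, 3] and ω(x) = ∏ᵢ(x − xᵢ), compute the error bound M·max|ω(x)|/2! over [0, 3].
25*exp(5)/8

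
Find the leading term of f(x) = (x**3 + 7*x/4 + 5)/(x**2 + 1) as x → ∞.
x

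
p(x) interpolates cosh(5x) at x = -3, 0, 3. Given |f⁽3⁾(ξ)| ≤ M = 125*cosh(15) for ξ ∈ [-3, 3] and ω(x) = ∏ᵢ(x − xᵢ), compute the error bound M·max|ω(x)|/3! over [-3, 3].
125*sqrt(3)*cosh(15)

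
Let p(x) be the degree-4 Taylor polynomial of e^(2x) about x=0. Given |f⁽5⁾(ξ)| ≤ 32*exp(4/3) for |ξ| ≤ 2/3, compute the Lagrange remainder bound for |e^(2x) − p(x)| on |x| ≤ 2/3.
128*exp(4/3)/3645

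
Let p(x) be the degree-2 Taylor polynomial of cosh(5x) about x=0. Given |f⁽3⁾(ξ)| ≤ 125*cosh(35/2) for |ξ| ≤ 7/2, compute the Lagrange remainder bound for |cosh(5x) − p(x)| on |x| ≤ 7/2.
42875*cosh(35/2)/48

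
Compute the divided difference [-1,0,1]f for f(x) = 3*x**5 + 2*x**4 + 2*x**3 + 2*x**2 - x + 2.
4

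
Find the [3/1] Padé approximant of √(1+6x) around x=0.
(-27*x**3/8 + 27*x**2/4 + 27*x/4 + 1)/(15*x/4 + 1)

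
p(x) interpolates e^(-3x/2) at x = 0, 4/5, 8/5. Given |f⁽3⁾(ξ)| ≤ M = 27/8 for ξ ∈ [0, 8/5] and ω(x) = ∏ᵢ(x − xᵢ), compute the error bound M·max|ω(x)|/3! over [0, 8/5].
8*sqrt(3)/125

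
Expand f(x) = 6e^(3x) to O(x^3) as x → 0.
6 + 18*x + 27*x**2 + O(x**3)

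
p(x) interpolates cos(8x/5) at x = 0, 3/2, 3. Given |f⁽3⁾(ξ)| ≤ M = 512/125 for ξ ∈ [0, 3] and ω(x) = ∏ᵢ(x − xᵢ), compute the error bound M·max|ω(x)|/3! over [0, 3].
64*sqrt(3)/125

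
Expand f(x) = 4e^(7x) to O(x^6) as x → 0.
4 + 28*x + 98*x**2 + 686*x**3/3 + 2401*x**4/6 + 16807*x**5/30 + O(x**6)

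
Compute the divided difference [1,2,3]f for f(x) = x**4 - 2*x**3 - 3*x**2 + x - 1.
10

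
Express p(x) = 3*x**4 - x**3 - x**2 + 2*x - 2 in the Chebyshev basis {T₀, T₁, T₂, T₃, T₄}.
(-11/8)T₀ + (5/4)T₁ + T₂ + (-1/4)T₃ + (3/8)T₄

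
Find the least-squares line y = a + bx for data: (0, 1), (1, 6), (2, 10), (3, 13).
a = 3/2, b = 4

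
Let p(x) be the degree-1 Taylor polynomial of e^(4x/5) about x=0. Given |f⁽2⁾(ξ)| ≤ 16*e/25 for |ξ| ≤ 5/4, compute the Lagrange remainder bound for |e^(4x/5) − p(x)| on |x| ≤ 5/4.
e/2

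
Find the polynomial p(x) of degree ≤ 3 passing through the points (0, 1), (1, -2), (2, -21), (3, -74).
-3*x**3 + x**2 - x + 1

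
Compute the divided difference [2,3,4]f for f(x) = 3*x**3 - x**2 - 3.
26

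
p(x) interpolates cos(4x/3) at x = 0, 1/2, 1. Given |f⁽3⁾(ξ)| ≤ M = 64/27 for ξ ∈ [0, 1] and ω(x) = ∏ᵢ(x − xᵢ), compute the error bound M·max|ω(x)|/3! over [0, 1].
8*sqrt(3)/729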